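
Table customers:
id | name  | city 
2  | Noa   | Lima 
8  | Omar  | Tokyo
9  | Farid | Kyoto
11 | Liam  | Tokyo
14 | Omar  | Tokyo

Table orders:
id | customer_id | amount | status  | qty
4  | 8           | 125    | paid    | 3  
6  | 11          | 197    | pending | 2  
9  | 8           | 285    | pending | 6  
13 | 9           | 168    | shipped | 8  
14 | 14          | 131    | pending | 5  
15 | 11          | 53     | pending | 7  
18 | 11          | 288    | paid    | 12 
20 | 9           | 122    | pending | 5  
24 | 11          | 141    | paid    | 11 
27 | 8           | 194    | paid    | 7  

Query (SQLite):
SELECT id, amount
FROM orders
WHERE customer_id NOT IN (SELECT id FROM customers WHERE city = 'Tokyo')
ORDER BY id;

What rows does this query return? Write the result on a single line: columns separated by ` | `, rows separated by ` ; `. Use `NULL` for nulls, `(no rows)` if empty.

Inner query: customers.id where city = 'Tokyo'.
Outer: keep orders rows whose customer_id is not in that set.
Inner query → {8, 11, 14}

13 | 168 ; 20 | 122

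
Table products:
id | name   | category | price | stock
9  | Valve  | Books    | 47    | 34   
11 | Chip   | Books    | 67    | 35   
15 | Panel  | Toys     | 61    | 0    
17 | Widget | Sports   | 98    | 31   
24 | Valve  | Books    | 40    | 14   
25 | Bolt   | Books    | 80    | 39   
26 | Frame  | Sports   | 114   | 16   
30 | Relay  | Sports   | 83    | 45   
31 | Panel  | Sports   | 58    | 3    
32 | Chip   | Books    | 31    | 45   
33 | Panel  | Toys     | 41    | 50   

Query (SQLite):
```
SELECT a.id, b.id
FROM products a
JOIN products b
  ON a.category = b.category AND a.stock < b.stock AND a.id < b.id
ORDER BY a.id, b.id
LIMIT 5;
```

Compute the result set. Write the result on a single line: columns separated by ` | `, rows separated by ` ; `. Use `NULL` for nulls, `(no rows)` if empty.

9 | 11 ; 9 | 25 ; 9 | 32 ; 11 | 25 ; 11 | 32

Pairs (a,b) with same category, a.stock < b.stock, a.id < b.id.
category groups: Books:{9,11,24,25,32} Sports:{17,26,30,31} Toys:{15,33}
Ordered by (a.id, b.id); first 5.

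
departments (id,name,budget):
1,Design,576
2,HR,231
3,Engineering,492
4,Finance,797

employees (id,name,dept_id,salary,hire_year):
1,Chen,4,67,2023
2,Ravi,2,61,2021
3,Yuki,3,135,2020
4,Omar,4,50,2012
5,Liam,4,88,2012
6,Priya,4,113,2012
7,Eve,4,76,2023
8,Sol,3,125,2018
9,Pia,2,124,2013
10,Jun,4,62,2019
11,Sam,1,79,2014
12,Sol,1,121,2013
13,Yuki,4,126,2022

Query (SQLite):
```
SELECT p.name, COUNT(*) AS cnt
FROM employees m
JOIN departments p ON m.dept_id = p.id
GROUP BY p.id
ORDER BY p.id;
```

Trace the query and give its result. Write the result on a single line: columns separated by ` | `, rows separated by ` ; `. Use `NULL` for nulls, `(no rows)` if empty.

Design | 2 ; HR | 2 ; Engineering | 2 ; Finance | 7

Join each employees row to its departments via dept_id.
Group joined rows by departments.id; compute COUNT(*) per group.
  1: ids {11, 12} → COUNT(*)=2
  2: ids {2, 9} → COUNT(*)=2
  3: ids {3, 8} → COUNT(*)=2
  4: ids {1, 4, 5, 6, 7, 10, 13} → COUNT(*)=7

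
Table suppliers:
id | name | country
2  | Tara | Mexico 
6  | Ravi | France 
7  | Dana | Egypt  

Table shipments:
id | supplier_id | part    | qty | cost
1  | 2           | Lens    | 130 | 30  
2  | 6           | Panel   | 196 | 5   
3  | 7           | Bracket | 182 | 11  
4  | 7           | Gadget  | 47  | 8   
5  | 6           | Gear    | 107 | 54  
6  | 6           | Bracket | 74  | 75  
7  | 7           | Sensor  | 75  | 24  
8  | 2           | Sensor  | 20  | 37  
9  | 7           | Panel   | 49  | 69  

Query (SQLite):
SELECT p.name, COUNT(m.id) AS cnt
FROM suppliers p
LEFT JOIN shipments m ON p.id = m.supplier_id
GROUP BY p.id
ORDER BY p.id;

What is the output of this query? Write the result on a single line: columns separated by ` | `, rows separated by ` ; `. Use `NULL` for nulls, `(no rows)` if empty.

Tara | 2 ; Ravi | 3 ; Dana | 4

LEFT JOIN keeps every suppliers row; unmatched ones get NULL for shipments columns.
Group by suppliers.id and compute COUNT(m.id). COUNT(col) of an all-NULL group is 0.
  2: ids {1, 8} → COUNT(m.id)=2
  6: ids {2, 5, 6} → COUNT(m.id)=3
  7: ids {3, 4, 7, 9} → COUNT(m.id)=4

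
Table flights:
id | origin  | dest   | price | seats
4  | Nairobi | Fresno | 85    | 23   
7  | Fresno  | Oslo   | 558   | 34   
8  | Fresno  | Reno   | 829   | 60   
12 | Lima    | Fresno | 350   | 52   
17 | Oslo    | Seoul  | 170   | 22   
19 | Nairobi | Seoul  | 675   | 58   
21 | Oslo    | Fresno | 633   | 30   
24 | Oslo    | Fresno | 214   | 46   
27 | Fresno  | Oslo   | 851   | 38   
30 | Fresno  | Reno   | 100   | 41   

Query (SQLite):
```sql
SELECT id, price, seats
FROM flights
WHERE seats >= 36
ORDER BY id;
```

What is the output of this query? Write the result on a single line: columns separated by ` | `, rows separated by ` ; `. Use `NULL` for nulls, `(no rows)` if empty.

8 | 829 | 60 ; 12 | 350 | 52 ; 19 | 675 | 58 ; 24 | 214 | 46 ; 27 | 851 | 38 ; 30 | 100 | 41

seats >= 36: ids {8, 12, 19, 24, 27, 30}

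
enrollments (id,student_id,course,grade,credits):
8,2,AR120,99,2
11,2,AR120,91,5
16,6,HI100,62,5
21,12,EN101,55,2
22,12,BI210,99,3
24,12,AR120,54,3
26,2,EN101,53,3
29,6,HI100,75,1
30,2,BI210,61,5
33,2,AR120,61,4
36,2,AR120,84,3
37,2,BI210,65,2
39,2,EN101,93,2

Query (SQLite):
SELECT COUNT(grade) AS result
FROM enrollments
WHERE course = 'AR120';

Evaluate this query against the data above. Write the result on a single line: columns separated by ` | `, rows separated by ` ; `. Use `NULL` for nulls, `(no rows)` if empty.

Rows where course='AR120' → grade values: [99, 91, 54, 61, 84].
COUNT(grade) counts non-NULL values → 5.

5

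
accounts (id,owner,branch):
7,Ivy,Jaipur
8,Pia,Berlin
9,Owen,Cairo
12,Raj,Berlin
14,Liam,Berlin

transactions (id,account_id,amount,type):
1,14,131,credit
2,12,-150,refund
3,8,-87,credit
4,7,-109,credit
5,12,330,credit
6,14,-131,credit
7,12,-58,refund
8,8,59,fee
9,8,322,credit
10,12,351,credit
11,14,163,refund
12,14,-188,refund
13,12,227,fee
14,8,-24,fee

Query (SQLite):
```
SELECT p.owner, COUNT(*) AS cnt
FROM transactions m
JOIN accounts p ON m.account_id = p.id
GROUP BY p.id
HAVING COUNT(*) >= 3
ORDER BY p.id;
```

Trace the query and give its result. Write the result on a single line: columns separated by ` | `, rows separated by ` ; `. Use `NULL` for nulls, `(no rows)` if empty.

Pia | 4 ; Raj | 5 ; Liam | 4

Join each transactions row to its accounts via account_id.
Group joined rows by accounts.id; compute COUNT(*) per group.
HAVING: keep groups with count ≥ 3.
  7: ids {4} → COUNT(*)=1
  8: ids {3, 8, 9, 14} → COUNT(*)=4
  12: ids {2, 5, 7, 10, 13} → COUNT(*)=5
  14: ids {1, 6, 11, 12} → COUNT(*)=4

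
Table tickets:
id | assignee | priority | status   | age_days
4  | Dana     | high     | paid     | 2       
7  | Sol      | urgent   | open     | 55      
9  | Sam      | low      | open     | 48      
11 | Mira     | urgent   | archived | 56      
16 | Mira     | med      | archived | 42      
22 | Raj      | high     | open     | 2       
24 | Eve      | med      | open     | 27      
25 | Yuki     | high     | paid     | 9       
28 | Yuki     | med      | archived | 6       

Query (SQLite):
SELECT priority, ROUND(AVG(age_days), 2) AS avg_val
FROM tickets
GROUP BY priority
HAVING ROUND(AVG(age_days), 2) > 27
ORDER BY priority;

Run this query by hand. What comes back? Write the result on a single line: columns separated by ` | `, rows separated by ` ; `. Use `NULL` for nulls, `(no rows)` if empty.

Partition tickets by priority; compute ROUND(AVG(age_days), 2) within each group.
HAVING: keep groups where ROUND(AVG(age_days), 2) > 27.
  high: ids {4, 22, 25} → ROUND(AVG(age_days), 2)=4.33
  low: ids {9} → ROUND(AVG(age_days), 2)=48
  med: ids {16, 24, 28} → ROUND(AVG(age_days), 2)=25
  urgent: ids {7, 11} → ROUND(AVG(age_days), 2)=55.5

low | 48 ; urgent | 55.5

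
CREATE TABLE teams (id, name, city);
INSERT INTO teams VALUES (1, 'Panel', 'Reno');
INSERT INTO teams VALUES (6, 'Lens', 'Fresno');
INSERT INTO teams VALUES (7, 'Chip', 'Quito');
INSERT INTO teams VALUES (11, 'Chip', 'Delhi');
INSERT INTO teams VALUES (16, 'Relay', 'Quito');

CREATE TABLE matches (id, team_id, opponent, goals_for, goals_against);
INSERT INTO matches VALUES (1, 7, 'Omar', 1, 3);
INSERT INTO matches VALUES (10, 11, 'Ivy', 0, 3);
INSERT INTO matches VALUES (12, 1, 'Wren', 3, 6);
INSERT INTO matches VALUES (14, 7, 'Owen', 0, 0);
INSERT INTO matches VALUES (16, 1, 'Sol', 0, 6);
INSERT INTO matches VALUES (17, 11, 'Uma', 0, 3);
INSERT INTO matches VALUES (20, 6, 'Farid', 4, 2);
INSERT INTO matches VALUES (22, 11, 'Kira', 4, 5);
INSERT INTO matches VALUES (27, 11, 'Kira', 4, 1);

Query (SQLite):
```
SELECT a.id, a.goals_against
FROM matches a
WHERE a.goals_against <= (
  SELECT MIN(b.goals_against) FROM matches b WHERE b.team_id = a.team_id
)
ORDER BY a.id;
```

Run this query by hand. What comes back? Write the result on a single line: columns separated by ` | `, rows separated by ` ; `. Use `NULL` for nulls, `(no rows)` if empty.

12 | 6 ; 14 | 0 ; 16 | 6 ; 20 | 2 ; 27 | 1

For each matches row a, compute MIN(goals_against) over rows sharing a.team_id.
Keep row a if a.goals_against <= that per-group MIN.
  team_id=1: MIN(goals_against) = 6
  team_id=6: MIN(goals_against) = 2
  team_id=7: MIN(goals_against) = 0
  team_id=11: MIN(goals_against) = 1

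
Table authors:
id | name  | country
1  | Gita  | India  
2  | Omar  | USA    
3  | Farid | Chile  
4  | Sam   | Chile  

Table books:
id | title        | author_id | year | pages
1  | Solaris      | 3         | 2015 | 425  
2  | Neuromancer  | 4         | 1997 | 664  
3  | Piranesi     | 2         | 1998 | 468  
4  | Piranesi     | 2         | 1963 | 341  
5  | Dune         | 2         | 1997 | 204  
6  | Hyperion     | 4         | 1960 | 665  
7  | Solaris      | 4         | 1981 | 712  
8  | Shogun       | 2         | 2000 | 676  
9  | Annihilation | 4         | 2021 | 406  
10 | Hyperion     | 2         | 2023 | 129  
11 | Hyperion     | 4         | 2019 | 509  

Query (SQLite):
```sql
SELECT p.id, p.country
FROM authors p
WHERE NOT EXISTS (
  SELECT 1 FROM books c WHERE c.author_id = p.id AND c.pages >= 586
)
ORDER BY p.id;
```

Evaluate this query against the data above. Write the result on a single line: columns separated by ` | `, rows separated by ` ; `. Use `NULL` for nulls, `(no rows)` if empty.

For each authors row, check whether any books with matching author_id has pages >= 586.
Keep rows where that is false.

1 | India ; 3 | Chile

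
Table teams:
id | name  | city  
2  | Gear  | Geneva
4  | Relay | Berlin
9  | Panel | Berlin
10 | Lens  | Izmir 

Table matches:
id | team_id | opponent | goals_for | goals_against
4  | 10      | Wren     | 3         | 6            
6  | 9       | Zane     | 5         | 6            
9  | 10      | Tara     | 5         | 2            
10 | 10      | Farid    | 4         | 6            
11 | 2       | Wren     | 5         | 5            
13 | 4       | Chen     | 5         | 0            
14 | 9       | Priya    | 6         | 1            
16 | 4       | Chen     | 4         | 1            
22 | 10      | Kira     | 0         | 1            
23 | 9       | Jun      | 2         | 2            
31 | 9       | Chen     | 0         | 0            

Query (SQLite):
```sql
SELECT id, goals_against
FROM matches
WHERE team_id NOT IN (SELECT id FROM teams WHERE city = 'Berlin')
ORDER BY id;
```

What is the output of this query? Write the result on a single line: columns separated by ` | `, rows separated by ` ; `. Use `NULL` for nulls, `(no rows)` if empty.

Inner query: teams.id where city = 'Berlin'.
Outer: keep matches rows whose team_id is not in that set.
Inner query → {4, 9}

4 | 6 ; 9 | 2 ; 10 | 6 ; 11 | 5 ; 22 | 1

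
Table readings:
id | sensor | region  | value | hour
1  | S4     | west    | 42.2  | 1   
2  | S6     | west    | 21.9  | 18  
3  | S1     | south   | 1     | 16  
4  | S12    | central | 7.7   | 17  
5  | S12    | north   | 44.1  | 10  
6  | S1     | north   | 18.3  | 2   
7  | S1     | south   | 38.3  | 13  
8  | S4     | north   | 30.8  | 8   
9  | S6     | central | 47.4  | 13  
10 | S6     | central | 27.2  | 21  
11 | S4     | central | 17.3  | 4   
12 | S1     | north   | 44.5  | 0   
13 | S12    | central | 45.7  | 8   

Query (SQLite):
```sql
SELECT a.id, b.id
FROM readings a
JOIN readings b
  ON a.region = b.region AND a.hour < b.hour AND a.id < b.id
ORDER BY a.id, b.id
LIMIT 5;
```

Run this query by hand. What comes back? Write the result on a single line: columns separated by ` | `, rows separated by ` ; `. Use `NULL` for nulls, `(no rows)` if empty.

1 | 2 ; 4 | 10 ; 6 | 8 ; 9 | 10 ; 11 | 13

Pairs (a,b) with same region, a.hour < b.hour, a.id < b.id.
region groups: central:{4,9,10,11,13} north:{5,6,8,12} south:{3,7} west:{1,2}
Ordered by (a.id, b.id); first 5.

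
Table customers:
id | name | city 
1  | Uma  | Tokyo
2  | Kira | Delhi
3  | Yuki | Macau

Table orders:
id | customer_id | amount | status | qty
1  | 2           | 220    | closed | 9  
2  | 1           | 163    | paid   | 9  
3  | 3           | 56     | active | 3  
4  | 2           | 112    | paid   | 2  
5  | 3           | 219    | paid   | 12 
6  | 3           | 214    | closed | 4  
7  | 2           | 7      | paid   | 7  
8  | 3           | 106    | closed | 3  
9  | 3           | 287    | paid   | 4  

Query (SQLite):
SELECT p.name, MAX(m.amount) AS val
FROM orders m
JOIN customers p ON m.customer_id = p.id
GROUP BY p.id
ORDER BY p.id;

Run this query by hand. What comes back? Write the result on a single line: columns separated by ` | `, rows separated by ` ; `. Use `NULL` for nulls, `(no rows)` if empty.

Uma | 163 ; Kira | 220 ; Yuki | 287

Join each orders row to its customers via customer_id.
Group joined rows by customers.id; compute MAX(m.amount) per group.
  1: ids {2} → MAX(m.amount)=163
  2: ids {1, 4, 7} → MAX(m.amount)=220
  3: ids {3, 5, 6, 8, 9} → MAX(m.amount)=287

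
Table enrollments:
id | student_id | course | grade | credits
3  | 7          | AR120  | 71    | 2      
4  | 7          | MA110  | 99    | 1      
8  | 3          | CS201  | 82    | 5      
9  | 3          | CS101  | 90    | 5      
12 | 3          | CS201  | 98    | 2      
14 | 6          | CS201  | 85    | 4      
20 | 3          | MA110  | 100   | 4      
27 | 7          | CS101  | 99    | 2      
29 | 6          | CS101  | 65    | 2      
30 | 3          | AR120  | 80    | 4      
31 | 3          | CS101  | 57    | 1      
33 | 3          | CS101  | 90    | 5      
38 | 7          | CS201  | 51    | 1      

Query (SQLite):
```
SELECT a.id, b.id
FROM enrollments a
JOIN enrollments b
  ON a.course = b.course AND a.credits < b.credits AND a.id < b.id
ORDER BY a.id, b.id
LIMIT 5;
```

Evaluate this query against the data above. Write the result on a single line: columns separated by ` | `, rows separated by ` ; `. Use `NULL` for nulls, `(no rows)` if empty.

Pairs (a,b) with same course, a.credits < b.credits, a.id < b.id.
course groups: AR120:{3,30} CS101:{9,27,29,31,33} CS201:{8,12,14,38} MA110:{4,20}
Ordered by (a.id, b.id); first 5.

3 | 30 ; 4 | 20 ; 12 | 14 ; 27 | 33 ; 29 | 33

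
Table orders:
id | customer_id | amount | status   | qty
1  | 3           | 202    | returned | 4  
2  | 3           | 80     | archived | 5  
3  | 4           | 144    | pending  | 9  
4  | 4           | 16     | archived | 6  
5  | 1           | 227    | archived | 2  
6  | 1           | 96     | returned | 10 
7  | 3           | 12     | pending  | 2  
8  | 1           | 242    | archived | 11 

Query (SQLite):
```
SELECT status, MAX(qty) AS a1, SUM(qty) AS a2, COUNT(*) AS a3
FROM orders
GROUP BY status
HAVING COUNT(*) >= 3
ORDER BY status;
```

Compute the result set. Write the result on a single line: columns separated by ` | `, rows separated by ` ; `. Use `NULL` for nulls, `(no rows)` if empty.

archived | 11 | 24 | 4

Group orders by status.
Per group compute: MAX(qty), SUM(qty), COUNT(*).
HAVING: drop groups with fewer than 3 rows.
  archived: ids {2, 4, 5, 8} → MAX(qty)=11, SUM(qty)=24, COUNT(*)=4
  pending: ids {3, 7} → MAX(qty)=9, SUM(qty)=11, COUNT(*)=2
  returned: ids {1, 6} → MAX(qty)=10, SUM(qty)=14, COUNT(*)=2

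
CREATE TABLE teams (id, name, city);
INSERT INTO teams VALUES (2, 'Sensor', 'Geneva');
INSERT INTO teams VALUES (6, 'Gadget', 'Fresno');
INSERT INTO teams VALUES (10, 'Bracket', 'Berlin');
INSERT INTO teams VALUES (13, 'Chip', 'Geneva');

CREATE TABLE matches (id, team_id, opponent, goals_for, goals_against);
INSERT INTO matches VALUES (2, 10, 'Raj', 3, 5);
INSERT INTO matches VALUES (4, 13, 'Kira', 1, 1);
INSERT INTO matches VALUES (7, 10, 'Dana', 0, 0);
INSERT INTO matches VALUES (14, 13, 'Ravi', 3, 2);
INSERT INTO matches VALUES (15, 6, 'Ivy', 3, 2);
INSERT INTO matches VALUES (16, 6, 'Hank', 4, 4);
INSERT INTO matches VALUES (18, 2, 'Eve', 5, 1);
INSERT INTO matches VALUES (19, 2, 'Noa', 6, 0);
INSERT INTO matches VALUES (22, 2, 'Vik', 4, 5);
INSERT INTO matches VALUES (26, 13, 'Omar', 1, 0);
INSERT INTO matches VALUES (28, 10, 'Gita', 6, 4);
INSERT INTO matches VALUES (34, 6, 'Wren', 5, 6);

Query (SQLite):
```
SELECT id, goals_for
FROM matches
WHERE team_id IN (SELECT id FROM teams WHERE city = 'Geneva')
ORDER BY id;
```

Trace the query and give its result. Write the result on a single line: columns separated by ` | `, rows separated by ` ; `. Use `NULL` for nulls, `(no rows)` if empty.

Inner query: teams.id where city = 'Geneva'.
Outer: keep matches rows whose team_id is in that set.
Inner query → {2, 13}

4 | 1 ; 14 | 3 ; 18 | 5 ; 19 | 6 ; 22 | 4 ; 26 | 1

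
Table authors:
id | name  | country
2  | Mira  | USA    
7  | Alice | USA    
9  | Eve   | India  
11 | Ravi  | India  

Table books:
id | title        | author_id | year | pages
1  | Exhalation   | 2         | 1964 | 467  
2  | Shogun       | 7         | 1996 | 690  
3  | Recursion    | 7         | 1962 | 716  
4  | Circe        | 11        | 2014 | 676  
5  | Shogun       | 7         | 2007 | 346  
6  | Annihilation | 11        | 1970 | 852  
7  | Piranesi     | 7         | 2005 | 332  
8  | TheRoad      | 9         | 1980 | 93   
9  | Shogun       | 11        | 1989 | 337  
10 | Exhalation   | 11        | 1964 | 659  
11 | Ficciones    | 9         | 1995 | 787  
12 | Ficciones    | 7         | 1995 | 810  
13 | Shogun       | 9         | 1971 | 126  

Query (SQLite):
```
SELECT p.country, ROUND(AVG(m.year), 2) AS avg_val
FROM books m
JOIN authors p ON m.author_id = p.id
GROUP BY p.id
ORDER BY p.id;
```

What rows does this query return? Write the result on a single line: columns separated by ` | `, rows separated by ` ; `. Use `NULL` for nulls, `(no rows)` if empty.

USA | 1964 ; USA | 1993 ; India | 1982 ; India | 1984.25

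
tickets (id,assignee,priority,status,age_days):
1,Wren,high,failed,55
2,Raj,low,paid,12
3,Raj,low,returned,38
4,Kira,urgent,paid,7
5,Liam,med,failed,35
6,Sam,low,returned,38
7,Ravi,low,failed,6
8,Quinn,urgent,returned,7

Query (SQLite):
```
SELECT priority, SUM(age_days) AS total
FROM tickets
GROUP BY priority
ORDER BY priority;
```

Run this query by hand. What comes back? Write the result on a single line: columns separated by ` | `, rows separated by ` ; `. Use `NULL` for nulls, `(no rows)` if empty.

high | 55 ; low | 94 ; med | 35 ; urgent | 14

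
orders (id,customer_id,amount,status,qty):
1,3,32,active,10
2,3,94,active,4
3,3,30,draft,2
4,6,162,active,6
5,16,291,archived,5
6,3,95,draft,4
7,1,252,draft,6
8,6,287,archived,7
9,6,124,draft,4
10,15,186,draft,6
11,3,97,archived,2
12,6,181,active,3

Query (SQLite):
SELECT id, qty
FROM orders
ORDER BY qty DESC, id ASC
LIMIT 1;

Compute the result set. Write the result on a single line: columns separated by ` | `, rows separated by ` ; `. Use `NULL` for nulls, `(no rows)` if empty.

Sort by qty desc, tiebreak id asc: (10, id=1), (7, id=8), (6, id=4), (6, id=7) …. Take first 1.

1 | 10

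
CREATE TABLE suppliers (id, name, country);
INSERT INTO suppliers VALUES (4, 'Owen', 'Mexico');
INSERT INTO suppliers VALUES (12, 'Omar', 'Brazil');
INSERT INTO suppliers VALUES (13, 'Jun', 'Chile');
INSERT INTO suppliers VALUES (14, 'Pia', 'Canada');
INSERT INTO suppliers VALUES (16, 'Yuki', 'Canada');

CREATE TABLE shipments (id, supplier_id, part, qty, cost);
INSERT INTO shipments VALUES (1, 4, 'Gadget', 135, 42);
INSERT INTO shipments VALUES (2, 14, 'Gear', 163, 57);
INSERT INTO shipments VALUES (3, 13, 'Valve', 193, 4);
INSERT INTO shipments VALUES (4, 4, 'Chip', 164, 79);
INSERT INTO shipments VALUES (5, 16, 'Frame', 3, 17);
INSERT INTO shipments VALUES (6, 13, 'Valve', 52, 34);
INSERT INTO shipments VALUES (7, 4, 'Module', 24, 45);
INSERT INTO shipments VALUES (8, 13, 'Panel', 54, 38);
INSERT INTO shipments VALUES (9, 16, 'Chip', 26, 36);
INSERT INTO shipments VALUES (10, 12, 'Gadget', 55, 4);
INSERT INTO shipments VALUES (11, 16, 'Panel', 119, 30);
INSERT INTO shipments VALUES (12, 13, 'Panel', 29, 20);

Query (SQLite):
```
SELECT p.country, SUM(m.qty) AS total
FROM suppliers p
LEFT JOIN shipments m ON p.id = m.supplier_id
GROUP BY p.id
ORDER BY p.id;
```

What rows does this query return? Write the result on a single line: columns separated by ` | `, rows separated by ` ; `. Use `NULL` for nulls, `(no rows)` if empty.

Mexico | 323 ; Brazil | 55 ; Chile | 328 ; Canada | 163 ; Canada | 148

LEFT JOIN keeps every suppliers row; unmatched ones get NULL for shipments columns.
Group by suppliers.id and compute SUM(m.qty). SUM over an all-NULL group is NULL.
  4: ids {1, 4, 7} → SUM(m.qty)=323
  12: ids {10} → SUM(m.qty)=55
  13: ids {3, 6, 8, 12} → SUM(m.qty)=328
  14: ids {2} → SUM(m.qty)=163
  16: ids {5, 9, 11} → SUM(m.qty)=148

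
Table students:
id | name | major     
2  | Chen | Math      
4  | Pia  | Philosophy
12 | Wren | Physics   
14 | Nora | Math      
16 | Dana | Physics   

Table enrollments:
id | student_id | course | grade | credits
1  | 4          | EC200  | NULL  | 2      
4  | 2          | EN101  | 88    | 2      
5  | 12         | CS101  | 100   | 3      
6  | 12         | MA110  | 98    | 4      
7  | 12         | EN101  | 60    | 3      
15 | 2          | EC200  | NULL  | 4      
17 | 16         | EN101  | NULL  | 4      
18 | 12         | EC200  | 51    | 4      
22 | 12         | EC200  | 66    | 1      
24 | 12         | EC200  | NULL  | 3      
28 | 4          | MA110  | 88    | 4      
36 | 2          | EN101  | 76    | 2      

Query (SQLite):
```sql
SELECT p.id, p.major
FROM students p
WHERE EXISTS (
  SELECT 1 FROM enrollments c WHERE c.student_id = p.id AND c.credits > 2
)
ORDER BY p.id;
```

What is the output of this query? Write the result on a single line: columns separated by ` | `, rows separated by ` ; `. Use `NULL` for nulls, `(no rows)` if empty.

2 | Math ; 4 | Philosophy ; 12 | Physics ; 16 | Physics

For each students row, check whether any enrollments with matching student_id has credits > 2.
Keep rows where that is true.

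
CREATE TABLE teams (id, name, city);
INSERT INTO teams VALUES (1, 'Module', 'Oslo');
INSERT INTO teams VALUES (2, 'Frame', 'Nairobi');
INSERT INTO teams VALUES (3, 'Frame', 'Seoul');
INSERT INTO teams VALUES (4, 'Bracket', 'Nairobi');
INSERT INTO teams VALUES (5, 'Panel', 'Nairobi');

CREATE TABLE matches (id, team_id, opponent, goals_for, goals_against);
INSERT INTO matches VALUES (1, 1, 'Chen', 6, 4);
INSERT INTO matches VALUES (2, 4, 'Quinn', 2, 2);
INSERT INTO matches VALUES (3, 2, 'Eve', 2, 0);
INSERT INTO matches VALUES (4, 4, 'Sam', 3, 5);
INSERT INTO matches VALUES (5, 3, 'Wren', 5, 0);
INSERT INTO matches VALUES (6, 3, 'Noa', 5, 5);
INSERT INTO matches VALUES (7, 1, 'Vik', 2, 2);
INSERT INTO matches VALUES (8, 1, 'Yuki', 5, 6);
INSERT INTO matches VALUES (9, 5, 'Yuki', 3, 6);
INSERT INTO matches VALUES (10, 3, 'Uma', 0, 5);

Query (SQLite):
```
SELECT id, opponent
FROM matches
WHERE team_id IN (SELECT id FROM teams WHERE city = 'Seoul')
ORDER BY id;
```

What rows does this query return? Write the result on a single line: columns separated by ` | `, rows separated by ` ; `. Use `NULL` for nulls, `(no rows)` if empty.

5 | Wren ; 6 | Noa ; 10 | Uma

Inner query: teams.id where city = 'Seoul'.
Outer: keep matches rows whose team_id is in that set.
Inner query → {3}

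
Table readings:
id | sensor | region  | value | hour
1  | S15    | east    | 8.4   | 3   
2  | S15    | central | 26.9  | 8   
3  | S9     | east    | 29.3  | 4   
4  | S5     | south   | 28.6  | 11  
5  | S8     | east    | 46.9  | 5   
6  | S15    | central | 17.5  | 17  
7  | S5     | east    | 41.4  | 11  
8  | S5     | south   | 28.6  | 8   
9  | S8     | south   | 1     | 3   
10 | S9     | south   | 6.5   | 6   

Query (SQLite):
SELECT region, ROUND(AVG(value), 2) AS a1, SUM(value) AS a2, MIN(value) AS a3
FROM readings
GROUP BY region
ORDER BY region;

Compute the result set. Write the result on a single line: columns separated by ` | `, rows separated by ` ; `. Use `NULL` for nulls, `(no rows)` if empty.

Group readings by region.
Per group compute: ROUND(AVG(value), 2), SUM(value), MIN(value).
  central: ids {2, 6} → ROUND(AVG(value), 2)=22.2, SUM(value)=44.4, MIN(value)=17.5
  east: ids {1, 3, 5, 7} → ROUND(AVG(value), 2)=31.5, SUM(value)=126, MIN(value)=8.4
  south: ids {4, 8, 9, 10} → ROUND(AVG(value), 2)=16.18, SUM(value)=64.7, MIN(value)=1

central | 22.2 | 44.4 | 17.5 ; east | 31.5 | 126 | 8.4 ; south | 16.18 | 64.7 | 1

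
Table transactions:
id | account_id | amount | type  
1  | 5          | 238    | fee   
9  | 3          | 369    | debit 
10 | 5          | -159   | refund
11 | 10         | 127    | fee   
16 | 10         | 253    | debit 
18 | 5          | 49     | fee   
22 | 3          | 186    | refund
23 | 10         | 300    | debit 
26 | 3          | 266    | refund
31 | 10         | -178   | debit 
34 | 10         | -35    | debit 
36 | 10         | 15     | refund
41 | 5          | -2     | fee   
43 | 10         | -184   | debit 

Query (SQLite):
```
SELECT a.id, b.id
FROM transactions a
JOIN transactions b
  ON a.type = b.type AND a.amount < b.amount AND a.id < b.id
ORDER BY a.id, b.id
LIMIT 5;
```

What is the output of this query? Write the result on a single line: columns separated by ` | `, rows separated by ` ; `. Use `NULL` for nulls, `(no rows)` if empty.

10 | 22 ; 10 | 26 ; 10 | 36 ; 16 | 23 ; 22 | 26

Pairs (a,b) with same type, a.amount < b.amount, a.id < b.id.
type groups: debit:{9,16,23,31,34,43} fee:{1,11,18,41} refund:{10,22,26,36}
Ordered by (a.id, b.id); first 5.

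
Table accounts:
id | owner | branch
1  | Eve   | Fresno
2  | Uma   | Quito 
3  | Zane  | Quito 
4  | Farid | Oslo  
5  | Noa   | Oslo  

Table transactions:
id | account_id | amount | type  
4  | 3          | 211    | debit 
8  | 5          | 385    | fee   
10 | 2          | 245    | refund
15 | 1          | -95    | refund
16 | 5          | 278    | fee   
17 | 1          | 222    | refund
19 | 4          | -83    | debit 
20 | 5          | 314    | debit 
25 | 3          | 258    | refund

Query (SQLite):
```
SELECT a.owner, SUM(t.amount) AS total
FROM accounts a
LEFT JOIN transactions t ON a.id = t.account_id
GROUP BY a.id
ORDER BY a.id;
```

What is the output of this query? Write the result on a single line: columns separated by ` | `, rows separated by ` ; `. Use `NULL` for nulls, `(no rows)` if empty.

Eve | 127 ; Uma | 245 ; Zane | 469 ; Farid | -83 ; Noa | 977

LEFT JOIN keeps every accounts row; unmatched ones get NULL for transactions columns.
Group by accounts.id and compute SUM(t.amount). SUM over an all-NULL group is NULL.
  1: ids {15, 17} → SUM(t.amount)=127
  2: ids {10} → SUM(t.amount)=245
  3: ids {4, 25} → SUM(t.amount)=469
  4: ids {19} → SUM(t.amount)=-83
  5: ids {8, 16, 20} → SUM(t.amount)=977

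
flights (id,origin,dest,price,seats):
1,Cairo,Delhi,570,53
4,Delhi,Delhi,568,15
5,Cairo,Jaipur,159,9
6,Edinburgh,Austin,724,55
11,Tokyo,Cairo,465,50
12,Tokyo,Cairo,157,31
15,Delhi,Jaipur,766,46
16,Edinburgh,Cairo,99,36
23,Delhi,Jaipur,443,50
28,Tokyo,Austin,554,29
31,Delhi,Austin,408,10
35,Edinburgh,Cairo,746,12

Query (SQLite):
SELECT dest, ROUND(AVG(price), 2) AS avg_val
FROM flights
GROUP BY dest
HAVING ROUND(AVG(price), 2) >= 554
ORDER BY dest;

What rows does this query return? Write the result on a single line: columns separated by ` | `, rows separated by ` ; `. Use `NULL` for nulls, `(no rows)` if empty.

Partition flights by dest; compute ROUND(AVG(price), 2) within each group.
HAVING: keep groups where ROUND(AVG(price), 2) >= 554.
  Austin: ids {6, 28, 31} → ROUND(AVG(price), 2)=562
  Cairo: ids {11, 12, 16, 35} → ROUND(AVG(price), 2)=366.75
  Delhi: ids {1, 4} → ROUND(AVG(price), 2)=569
  Jaipur: ids {5, 15, 23} → ROUND(AVG(price), 2)=456

Austin | 562 ; Delhi | 569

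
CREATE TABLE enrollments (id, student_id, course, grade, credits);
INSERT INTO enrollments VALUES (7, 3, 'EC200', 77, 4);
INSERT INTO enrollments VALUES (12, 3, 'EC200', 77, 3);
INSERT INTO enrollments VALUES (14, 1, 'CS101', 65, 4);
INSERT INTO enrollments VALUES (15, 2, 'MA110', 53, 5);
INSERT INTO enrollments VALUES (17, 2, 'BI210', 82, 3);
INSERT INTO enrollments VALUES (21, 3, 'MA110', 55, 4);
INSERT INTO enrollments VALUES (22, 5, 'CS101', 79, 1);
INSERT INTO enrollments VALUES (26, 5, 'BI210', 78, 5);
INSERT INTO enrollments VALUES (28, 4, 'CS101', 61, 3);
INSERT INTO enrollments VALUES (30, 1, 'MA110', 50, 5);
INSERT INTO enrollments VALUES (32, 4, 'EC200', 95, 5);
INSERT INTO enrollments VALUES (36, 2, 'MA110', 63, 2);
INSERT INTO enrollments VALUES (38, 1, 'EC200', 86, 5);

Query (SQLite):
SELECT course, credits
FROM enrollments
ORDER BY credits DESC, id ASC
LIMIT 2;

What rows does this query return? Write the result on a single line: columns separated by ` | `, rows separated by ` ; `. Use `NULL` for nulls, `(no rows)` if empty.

MA110 | 5 ; BI210 | 5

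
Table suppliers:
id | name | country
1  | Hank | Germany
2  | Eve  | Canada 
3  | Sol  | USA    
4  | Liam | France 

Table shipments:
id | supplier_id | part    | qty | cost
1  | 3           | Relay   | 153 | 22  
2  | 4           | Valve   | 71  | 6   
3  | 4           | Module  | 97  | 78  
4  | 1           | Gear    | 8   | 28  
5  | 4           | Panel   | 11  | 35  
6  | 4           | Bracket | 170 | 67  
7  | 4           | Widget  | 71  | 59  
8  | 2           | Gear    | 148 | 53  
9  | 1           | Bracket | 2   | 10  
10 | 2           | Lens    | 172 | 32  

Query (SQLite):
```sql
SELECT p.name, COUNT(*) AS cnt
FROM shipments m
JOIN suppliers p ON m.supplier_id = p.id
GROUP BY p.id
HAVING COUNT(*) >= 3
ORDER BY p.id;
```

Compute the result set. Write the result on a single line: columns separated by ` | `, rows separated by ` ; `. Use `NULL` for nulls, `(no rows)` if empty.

Liam | 5

Join each shipments row to its suppliers via supplier_id.
Group joined rows by suppliers.id; compute COUNT(*) per group.
HAVING: keep groups with count ≥ 3.
  1: ids {4, 9} → COUNT(*)=2
  2: ids {8, 10} → COUNT(*)=2
  3: ids {1} → COUNT(*)=1
  4: ids {2, 3, 5, 6, 7} → COUNT(*)=5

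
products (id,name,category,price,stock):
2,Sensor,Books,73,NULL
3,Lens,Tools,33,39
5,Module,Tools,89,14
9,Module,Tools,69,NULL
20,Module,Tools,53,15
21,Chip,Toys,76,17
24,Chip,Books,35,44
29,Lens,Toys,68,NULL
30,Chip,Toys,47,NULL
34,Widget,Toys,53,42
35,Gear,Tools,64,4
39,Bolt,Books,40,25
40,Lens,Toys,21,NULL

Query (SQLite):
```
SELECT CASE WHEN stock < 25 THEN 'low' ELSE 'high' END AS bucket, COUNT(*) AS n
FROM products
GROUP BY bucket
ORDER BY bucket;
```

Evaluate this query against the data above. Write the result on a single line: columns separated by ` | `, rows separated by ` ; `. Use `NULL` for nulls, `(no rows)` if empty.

Bucket rows by stock < 25 → 'low' else 'high'; count each bucket.
NULL < 25 is unknown, so NULL stock falls into ELSE → 'high'.

high | 9 ; low | 4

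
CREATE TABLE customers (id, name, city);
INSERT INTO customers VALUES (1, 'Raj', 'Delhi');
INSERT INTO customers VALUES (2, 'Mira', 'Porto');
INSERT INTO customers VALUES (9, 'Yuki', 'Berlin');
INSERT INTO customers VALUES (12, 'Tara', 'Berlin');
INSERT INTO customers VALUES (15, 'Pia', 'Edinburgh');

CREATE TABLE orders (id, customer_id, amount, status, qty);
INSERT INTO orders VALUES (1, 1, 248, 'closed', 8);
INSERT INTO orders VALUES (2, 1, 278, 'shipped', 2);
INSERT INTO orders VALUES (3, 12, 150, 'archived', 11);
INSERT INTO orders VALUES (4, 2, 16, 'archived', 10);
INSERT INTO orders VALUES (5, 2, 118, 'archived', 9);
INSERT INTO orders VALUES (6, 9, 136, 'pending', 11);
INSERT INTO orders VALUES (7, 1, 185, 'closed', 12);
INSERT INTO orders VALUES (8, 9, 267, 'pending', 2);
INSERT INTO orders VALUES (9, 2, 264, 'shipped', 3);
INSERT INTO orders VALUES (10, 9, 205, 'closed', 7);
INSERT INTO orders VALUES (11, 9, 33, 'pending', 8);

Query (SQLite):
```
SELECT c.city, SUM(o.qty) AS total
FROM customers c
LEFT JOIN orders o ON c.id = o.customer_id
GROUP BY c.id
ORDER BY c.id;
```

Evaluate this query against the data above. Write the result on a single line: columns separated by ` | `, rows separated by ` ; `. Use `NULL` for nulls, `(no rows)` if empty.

LEFT JOIN keeps every customers row; unmatched ones get NULL for orders columns.
Group by customers.id and compute SUM(o.qty). SUM over an all-NULL group is NULL.
  1: ids {1, 2, 7} → SUM(o.qty)=22
  2: ids {4, 5, 9} → SUM(o.qty)=22
  9: ids {6, 8, 10, 11} → SUM(o.qty)=28
  12: ids {3} → SUM(o.qty)=11
  15: ids {—} → SUM(o.qty)=NULL

Delhi | 22 ; Porto | 22 ; Berlin | 28 ; Berlin | 11 ; Edinburgh | NULL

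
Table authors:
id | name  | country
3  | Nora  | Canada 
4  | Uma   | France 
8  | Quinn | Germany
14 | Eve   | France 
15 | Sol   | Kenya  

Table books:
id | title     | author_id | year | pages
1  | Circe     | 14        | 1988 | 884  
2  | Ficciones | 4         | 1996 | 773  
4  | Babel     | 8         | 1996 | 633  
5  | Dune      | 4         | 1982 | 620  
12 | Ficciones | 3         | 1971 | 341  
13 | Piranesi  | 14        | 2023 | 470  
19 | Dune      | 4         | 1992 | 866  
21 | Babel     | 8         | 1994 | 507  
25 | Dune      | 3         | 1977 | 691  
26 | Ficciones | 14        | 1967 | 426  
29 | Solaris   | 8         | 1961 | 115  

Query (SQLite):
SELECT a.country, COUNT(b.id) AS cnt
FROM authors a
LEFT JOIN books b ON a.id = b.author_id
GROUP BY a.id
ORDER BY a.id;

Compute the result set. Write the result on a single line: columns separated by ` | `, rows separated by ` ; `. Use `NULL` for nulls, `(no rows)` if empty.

Canada | 2 ; France | 3 ; Germany | 3 ; France | 3 ; Kenya | 0

LEFT JOIN keeps every authors row; unmatched ones get NULL for books columns.
Group by authors.id and compute COUNT(b.id). COUNT(col) of an all-NULL group is 0.
  3: ids {12, 25} → COUNT(b.id)=2
  4: ids {2, 5, 19} → COUNT(b.id)=3
  8: ids {4, 21, 29} → COUNT(b.id)=3
  14: ids {1, 13, 26} → COUNT(b.id)=3
  15: ids {—} → COUNT(b.id)=0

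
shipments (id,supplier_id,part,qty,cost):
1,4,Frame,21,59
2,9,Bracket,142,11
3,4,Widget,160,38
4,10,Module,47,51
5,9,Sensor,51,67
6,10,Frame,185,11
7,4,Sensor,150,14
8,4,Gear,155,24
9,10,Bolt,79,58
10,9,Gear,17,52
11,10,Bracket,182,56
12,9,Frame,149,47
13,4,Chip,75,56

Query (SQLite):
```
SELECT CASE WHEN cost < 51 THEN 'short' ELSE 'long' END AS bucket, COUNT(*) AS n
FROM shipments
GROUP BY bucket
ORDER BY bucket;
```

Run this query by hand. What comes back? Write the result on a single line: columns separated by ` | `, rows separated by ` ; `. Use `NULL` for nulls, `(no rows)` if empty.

long | 7 ; short | 6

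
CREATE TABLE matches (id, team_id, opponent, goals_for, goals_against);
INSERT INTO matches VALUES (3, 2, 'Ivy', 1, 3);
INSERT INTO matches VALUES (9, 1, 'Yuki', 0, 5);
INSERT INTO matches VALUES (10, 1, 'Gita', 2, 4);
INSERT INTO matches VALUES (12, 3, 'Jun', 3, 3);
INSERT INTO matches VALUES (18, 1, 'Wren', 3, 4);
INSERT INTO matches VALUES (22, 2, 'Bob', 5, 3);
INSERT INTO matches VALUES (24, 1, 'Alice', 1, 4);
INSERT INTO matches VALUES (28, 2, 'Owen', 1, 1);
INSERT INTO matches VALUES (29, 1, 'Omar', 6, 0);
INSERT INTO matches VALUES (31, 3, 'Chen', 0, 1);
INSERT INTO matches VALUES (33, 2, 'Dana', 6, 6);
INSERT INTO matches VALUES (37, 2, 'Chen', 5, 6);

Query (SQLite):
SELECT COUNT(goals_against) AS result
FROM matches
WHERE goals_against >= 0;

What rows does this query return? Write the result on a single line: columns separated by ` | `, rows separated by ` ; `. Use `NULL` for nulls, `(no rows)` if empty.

Rows where goals_against >= 0 → goals_against values: [3, 5, 4, 3, 4, 3, 4, 1, 0, 1, 6, 6].
COUNT(goals_against) counts non-NULL values → 12.

12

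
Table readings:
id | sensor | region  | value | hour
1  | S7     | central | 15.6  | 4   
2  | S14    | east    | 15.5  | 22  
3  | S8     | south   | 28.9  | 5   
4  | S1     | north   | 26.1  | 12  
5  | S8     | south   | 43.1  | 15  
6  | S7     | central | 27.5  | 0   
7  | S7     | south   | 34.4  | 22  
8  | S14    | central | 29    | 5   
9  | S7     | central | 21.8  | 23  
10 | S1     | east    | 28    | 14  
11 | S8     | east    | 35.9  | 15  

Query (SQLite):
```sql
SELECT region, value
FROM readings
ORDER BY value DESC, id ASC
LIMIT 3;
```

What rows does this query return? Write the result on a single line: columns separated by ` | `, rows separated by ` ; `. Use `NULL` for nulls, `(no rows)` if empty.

Sort by value desc, tiebreak id asc: (43.1, id=5), (35.9, id=11), (34.4, id=7), (29, id=8), (28.9, id=3), (28, id=10) …. Take first 3.

south | 43.1 ; east | 35.9 ; south | 34.4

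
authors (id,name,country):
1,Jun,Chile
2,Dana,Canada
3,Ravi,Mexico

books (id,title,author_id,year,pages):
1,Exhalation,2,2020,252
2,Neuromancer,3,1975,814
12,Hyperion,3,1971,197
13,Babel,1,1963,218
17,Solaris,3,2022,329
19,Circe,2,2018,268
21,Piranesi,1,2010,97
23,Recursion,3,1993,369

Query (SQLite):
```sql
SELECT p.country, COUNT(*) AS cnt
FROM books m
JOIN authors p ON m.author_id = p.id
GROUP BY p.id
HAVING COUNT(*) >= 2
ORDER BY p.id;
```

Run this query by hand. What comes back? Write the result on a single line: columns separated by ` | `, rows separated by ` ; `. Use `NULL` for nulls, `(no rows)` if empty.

Chile | 2 ; Canada | 2 ; Mexico | 4

Join each books row to its authors via author_id.
Group joined rows by authors.id; compute COUNT(*) per group.
HAVING: keep groups with count ≥ 2.
  1: ids {13, 21} → COUNT(*)=2
  2: ids {1, 19} → COUNT(*)=2
  3: ids {2, 12, 17, 23} → COUNT(*)=4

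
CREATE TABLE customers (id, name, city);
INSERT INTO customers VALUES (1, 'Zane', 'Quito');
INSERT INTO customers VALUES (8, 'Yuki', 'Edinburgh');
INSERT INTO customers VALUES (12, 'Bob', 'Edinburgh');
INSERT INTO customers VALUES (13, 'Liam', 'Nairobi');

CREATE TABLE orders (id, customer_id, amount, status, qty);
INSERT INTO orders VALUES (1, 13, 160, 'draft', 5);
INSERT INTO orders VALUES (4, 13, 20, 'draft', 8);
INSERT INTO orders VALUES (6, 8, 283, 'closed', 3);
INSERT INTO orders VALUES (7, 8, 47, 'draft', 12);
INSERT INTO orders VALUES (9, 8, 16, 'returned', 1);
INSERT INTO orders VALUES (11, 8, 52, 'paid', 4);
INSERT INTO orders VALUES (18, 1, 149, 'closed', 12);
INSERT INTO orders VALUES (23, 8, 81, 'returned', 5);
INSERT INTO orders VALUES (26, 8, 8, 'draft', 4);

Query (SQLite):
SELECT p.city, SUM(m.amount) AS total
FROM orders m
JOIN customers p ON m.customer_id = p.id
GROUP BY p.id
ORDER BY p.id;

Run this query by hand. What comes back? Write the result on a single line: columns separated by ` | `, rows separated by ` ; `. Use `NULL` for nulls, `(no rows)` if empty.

Join each orders row to its customers via customer_id.
Group joined rows by customers.id; compute SUM(m.amount) per group.
  1: ids {18} → SUM(m.amount)=149
  8: ids {6, 7, 9, 11, 23, 26} → SUM(m.amount)=487
  13: ids {1, 4} → SUM(m.amount)=180

Quito | 149 ; Edinburgh | 487 ; Nairobi | 180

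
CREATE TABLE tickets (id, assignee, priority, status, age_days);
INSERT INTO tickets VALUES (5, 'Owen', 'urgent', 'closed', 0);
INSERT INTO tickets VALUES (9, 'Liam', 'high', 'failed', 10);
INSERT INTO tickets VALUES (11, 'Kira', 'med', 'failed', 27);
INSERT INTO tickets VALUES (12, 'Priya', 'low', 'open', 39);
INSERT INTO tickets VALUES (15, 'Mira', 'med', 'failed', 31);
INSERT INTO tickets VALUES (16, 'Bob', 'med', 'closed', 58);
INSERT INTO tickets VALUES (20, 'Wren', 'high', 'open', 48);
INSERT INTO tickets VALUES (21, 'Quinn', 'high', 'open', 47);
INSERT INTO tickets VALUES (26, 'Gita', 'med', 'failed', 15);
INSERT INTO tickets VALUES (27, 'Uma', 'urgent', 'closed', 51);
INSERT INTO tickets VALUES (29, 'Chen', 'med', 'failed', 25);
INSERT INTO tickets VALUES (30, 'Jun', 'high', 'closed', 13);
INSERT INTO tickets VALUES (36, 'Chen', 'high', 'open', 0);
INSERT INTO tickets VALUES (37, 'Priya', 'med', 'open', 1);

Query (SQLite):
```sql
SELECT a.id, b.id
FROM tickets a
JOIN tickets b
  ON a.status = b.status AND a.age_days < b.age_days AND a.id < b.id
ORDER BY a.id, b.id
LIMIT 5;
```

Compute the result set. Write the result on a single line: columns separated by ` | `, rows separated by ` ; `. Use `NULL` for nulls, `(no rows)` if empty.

5 | 16 ; 5 | 27 ; 5 | 30 ; 9 | 11 ; 9 | 15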